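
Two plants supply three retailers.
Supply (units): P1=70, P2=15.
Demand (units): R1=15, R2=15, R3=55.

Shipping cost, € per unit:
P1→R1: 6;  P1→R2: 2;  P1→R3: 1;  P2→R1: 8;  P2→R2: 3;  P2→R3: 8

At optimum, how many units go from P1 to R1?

15

Optimal shipments:
  P1–R1: 15 × €6 = €90
  P1–R3: 55 × €1 = €55
  P2–R2: 15 × €3 = €45
Total cost = €190.
So P1→R1 carries 15 units.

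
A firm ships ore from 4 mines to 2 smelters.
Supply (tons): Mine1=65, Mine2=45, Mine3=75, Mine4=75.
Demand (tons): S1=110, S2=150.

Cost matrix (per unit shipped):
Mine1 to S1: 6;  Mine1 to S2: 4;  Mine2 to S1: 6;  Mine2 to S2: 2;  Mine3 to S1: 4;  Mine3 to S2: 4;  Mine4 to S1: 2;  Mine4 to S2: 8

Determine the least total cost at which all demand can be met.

Optimal allocation:
  Mine1->S2: 65 tons
  Mine2->S2: 45 tons
  Mine3->S1: 35 tons
  Mine3->S2: 40 tons
  Mine4->S1: 75 tons
Total cost = 800.

800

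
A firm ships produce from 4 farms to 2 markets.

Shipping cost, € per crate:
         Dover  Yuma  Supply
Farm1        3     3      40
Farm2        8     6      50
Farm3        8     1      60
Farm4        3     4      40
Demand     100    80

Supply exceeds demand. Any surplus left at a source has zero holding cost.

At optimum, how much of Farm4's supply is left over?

Minimum-cost shipments:
  Farm1–Dover: 40 crates
  Farm2–Dover: 20 crates
  Farm2–Yuma: 20 crates
  Farm3–Yuma: 60 crates
  Farm4–Dover: 40 crates
Total cost = €580.
Farm4 ships 40 of its 40, leaving 0.

0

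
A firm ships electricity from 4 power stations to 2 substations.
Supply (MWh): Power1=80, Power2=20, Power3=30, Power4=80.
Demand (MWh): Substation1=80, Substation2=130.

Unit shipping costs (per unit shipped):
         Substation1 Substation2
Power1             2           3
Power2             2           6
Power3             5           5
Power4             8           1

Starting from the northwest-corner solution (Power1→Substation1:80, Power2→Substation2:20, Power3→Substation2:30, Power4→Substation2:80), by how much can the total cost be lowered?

60

Current plan cost = 80·2 + 20·6 + 30·5 + 80·1 = 510.
Optimal plan:
  Power1→Substation1: 60 × 2 = 120
  Power1→Substation2: 20 × 3 = 60
  Power2→Substation1: 20 × 2 = 40
  Power3→Substation2: 30 × 5 = 150
  Power4→Substation2: 80 × 1 = 80
Optimal cost = 450.
Saving = 510 − 450 = 60.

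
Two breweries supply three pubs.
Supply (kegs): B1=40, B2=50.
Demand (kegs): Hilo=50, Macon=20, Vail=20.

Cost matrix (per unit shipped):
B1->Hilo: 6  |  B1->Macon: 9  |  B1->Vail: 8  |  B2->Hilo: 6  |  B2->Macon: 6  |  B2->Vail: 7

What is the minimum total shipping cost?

An optimal shipping plan:
  B1->Hilo: 40 × 6 = 240
  B2->Hilo: 10 × 6 = 60
  B2->Macon: 20 × 6 = 120
  B2->Vail: 20 × 7 = 140
Total = 240 + 60 + 120 + 140 = 560.
(Supply check: B1 ships 40; B2 ships 50.)

560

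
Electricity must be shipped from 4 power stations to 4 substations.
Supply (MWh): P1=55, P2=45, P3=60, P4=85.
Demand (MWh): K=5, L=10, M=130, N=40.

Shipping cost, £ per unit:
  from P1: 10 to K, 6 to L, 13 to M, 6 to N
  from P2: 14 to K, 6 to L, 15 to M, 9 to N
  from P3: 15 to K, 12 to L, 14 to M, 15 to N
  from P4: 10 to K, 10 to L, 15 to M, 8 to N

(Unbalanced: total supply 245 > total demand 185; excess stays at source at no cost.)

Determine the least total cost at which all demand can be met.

A cheapest plan:
  P1→M: 15 × £13 = £195
  P1→N: 40 × £6 = £240
  P2→L: 10 × £6 = £60
  P3→M: 60 × £14 = £840
  P4→K: 5 × £10 = £50
  P4→M: 55 × £15 = £825
Total = 195 + 240 + 60 + 840 + 50 + 825 = £2210.
(Supply check: P1 ships 55; P2 ships 10; P3 ships 60; P4 ships 60.)

2210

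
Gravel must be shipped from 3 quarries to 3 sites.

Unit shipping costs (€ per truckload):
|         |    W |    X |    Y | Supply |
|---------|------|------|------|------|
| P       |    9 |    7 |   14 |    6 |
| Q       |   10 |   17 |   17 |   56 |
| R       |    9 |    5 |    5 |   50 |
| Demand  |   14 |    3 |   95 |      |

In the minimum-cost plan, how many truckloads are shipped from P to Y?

The minimum-cost plan:
  P->X: 3 × €7 = €21
  P->Y: 3 × €14 = €42
  Q->W: 14 × €10 = €140
  Q->Y: 42 × €17 = €714
  R->Y: 50 × €5 = €250
Total cost = €1167.
So P→Y carries 3 truckloads.

3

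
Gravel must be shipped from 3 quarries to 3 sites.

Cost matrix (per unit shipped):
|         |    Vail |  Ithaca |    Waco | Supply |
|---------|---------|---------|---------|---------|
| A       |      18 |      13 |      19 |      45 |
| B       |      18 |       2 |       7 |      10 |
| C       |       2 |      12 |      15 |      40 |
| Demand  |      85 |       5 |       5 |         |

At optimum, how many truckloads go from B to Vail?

0

The minimum-cost plan:
  A to Vail: 45 × 18 = 810
  B to Ithaca: 5 × 2 = 10
  B to Waco: 5 × 7 = 35
  C to Vail: 40 × 2 = 80
Total cost = 935.
The route B→Vail is not used.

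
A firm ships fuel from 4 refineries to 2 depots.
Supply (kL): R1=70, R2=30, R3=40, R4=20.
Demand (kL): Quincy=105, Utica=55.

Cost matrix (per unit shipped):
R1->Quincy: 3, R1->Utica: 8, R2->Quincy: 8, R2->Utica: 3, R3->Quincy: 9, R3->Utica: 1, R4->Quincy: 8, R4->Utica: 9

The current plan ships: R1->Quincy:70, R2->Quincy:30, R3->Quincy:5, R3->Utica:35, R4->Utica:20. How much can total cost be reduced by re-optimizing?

135

Current plan cost = 70·3 + 30·8 + 5·9 + 35·1 + 20·9 = 710.
Optimal plan:
  R1→Quincy: 70 kL
  R2→Quincy: 15 kL
  R2→Utica: 15 kL
  R3→Utica: 40 kL
  R4→Quincy: 20 kL
Optimal cost = 575.
Saving = 710 − 575 = 135.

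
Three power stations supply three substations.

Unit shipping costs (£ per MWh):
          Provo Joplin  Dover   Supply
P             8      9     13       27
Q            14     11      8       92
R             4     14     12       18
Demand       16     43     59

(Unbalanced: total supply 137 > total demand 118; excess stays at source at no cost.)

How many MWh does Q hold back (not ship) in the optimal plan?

Minimum-cost shipments:
  P→Joplin: 27 × £9 = £243
  Q→Joplin: 16 × £11 = £176
  Q→Dover: 59 × £8 = £472
  R→Provo: 16 × £4 = £64
Total cost = £955.
Q ships 75 of its 92, leaving 17.

17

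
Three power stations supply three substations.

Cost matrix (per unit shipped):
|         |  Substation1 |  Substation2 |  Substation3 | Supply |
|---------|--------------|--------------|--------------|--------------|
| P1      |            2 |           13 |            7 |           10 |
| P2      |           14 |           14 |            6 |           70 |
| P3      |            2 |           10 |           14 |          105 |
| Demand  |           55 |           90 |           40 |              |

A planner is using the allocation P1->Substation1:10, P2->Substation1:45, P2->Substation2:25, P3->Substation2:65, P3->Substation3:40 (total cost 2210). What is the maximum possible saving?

840

Current plan cost = 10·2 + 45·14 + 25·14 + 65·10 + 40·14 = 2210.
Optimal plan:
  P1->Substation1: 10 × 2 = 20
  P2->Substation2: 30 × 14 = 420
  P2->Substation3: 40 × 6 = 240
  P3->Substation1: 45 × 2 = 90
  P3->Substation2: 60 × 10 = 600
Optimal cost = 1370.
Saving = 2210 − 1370 = 840.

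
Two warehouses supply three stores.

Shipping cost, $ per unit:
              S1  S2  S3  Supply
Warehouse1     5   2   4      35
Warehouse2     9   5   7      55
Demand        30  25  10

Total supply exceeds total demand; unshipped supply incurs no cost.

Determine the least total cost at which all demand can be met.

330

Optimal allocation:
  Warehouse1 to S1: 30 × $5 = $150
  Warehouse1 to S2: 5 × $2 = $10
  Warehouse2 to S2: 20 × $5 = $100
  Warehouse2 to S3: 10 × $7 = $70
Total = 150 + 10 + 100 + 70 = $330.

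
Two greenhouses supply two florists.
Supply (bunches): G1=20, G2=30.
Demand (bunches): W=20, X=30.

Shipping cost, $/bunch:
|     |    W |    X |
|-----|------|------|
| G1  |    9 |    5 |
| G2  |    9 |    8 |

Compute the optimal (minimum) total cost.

An optimal shipping plan:
  G1→X: 20 bunches
  G2→W: 20 bunches
  G2→X: 10 bunches
Total cost = $360.

360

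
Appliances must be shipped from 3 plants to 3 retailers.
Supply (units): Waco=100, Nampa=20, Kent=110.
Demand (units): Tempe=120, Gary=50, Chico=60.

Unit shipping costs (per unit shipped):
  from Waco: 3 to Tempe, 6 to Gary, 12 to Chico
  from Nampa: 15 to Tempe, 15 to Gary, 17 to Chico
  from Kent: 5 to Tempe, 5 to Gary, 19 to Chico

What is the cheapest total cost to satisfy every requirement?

A cheapest plan:
  Waco->Tempe: 60 × 3 = 180
  Waco->Chico: 40 × 12 = 480
  Nampa->Chico: 20 × 17 = 340
  Kent->Tempe: 60 × 5 = 300
  Kent->Gary: 50 × 5 = 250
Total = 180 + 480 + 340 + 300 + 250 = 1550.
(Supply check: Waco ships 100; Nampa ships 20; Kent ships 110.)

1550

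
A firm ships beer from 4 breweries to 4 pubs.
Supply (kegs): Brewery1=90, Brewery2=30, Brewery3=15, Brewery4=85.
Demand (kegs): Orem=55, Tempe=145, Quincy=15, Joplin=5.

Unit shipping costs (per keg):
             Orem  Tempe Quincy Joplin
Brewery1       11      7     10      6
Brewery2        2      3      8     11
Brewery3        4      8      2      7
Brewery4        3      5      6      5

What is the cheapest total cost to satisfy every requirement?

Optimal allocation:
  Brewery1→Tempe: 85 kegs
  Brewery1→Joplin: 5 kegs
  Brewery2→Tempe: 30 kegs
  Brewery3→Quincy: 15 kegs
  Brewery4→Orem: 55 kegs
  Brewery4→Tempe: 30 kegs
Total cost = 1060.
(Supply check: Brewery1 ships 90; Brewery2 ships 30; Brewery3 ships 15; Brewery4 ships 85.)

1060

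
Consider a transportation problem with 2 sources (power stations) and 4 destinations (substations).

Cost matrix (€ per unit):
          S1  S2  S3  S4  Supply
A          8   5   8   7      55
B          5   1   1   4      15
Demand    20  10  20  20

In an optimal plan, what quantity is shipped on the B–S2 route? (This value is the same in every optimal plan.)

Solving gives:
  A to S1: 20 × €8 = €160
  A to S2: 10 × €5 = €50
  A to S3: 5 × €8 = €40
  A to S4: 20 × €7 = €140
  B to S3: 15 × €1 = €15
Total cost = €405.
The route B→S2 is not used.

0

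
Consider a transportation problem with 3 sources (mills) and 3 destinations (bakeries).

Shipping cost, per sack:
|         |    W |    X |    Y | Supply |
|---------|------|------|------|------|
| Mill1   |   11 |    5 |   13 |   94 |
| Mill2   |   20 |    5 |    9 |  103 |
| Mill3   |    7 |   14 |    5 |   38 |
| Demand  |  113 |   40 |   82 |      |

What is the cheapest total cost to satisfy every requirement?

2029

Optimal allocation:
  Mill1→W: 75 × 11 = 825
  Mill1→X: 19 × 5 = 95
  Mill2→X: 21 × 5 = 105
  Mill2→Y: 82 × 9 = 738
  Mill3→W: 38 × 7 = 266
Total = 825 + 95 + 105 + 738 + 266 = 2029.
(Supply check: Mill1 ships 94; Mill2 ships 103; Mill3 ships 38.)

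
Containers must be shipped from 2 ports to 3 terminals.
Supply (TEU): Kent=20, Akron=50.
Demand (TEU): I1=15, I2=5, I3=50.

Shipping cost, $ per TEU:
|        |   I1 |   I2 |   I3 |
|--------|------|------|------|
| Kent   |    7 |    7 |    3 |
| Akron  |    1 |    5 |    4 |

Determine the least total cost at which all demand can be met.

220

A cheapest plan:
  Kent→I3: 20 × $3 = $60
  Akron→I1: 15 × $1 = $15
  Akron→I2: 5 × $5 = $25
  Akron→I3: 30 × $4 = $120
Total = 60 + 15 + 25 + 120 = $220.
(Supply check: Kent ships 20; Akron ships 50.)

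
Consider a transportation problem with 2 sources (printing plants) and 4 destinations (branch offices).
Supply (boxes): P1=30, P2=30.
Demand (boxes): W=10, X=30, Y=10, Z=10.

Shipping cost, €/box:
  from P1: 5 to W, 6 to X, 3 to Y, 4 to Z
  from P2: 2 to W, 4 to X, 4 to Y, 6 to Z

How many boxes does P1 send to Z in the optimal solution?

10

Solving gives:
  P1->X: 10 boxes
  P1->Y: 10 boxes
  P1->Z: 10 boxes
  P2->W: 10 boxes
  P2->X: 20 boxes
Total cost = €230.
So P1→Z carries 10 boxes.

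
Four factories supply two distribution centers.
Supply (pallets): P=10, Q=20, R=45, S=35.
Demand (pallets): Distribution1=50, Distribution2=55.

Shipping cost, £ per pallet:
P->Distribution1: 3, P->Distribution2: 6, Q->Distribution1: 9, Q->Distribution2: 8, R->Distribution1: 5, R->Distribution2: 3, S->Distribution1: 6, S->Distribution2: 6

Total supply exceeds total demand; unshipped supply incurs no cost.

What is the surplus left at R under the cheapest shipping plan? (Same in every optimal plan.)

0

An optimal plan:
  P->Distribution1: 10 × £3 = £30
  Q->Distribution1: 5 × £9 = £45
  Q->Distribution2: 10 × £8 = £80
  R->Distribution2: 45 × £3 = £135
  S->Distribution1: 35 × £6 = £210
Total cost = £500.
R ships 45 of its 45, leaving 0.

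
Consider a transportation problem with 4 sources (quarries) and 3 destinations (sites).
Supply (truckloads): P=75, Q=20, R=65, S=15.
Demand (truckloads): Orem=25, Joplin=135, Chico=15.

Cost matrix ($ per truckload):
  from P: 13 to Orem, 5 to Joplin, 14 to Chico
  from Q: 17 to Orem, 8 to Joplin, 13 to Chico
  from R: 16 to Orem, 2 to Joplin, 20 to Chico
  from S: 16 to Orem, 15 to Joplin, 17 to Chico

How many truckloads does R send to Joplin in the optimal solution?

Solving gives:
  P→Orem: 10 × $13 = $130
  P→Joplin: 65 × $5 = $325
  Q→Joplin: 5 × $8 = $40
  Q→Chico: 15 × $13 = $195
  R→Joplin: 65 × $2 = $130
  S→Orem: 15 × $16 = $240
Total cost = $1060.
So R→Joplin carries 65 truckloads.

65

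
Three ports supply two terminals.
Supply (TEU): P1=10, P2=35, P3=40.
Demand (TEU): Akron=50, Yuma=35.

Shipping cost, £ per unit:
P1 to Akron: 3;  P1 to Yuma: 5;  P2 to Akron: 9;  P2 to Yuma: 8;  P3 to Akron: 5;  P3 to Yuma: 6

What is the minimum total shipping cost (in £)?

510

One minimum-cost allocation:
  P1->Akron: 10 × £3 = £30
  P2->Yuma: 35 × £8 = £280
  P3->Akron: 40 × £5 = £200
Total = 30 + 280 + 200 = £510.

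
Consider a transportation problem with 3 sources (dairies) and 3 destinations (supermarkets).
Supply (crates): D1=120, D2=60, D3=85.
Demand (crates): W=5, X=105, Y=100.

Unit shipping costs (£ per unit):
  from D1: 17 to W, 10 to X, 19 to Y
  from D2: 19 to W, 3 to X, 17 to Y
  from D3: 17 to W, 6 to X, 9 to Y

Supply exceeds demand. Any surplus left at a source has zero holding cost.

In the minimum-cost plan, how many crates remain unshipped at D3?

Minimum-cost shipments:
  D1→W: 5 × £17 = £85
  D1→X: 45 × £10 = £450
  D1→Y: 15 × £19 = £285
  D2→X: 60 × £3 = £180
  D3→Y: 85 × £9 = £765
Total cost = £1765.
D3 ships 85 of its 85, leaving 0.

0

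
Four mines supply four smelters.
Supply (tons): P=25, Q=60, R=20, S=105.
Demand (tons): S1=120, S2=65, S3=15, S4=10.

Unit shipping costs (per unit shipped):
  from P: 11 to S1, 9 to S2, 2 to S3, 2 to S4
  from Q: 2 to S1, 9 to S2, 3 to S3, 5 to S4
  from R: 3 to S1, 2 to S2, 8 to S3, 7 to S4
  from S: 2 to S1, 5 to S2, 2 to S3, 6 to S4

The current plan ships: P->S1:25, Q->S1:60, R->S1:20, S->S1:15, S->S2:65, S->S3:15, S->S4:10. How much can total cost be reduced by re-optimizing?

Current plan cost = 25·11 + 60·2 + 20·3 + 15·2 + 65·5 + 15·2 + 10·6 = 900.
Optimal plan:
  P–S3: 15 × 2 = 30
  P–S4: 10 × 2 = 20
  Q–S1: 60 × 2 = 120
  R–S2: 20 × 2 = 40
  S–S1: 60 × 2 = 120
  S–S2: 45 × 5 = 225
Optimal cost = 555.
Saving = 900 − 555 = 345.

345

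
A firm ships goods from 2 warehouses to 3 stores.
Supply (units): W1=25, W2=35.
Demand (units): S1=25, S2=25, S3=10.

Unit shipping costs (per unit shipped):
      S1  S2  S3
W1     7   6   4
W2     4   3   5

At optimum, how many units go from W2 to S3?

Solving gives:
  W1→S1: 15 × 7 = 105
  W1→S3: 10 × 4 = 40
  W2→S1: 10 × 4 = 40
  W2→S2: 25 × 3 = 75
Total cost = 260.
The route W2→S3 is not used.

0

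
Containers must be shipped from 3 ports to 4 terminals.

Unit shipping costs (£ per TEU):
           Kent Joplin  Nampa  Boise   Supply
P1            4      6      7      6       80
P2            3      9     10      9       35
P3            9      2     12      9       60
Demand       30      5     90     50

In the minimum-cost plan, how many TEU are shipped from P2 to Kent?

The minimum-cost plan:
  P1->Nampa: 80 × £7 = £560
  P2->Kent: 30 × £3 = £90
  P2->Nampa: 5 × £10 = £50
  P3->Joplin: 5 × £2 = £10
  P3->Nampa: 5 × £12 = £60
  P3->Boise: 50 × £9 = £450
Total cost = £1220.
So P2→Kent carries 30 TEU.

30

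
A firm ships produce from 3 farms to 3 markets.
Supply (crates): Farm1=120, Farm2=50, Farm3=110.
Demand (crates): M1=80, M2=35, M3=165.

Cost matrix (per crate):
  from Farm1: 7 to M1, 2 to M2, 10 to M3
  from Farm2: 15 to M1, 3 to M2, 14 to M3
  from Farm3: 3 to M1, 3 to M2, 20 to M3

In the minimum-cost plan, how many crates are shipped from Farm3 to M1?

80

Optimal shipments:
  Farm1 to M3: 120 × 10 = 1200
  Farm2 to M2: 5 × 3 = 15
  Farm2 to M3: 45 × 14 = 630
  Farm3 to M1: 80 × 3 = 240
  Farm3 to M2: 30 × 3 = 90
Total cost = 2175.
So Farm3→M1 carries 80 crates.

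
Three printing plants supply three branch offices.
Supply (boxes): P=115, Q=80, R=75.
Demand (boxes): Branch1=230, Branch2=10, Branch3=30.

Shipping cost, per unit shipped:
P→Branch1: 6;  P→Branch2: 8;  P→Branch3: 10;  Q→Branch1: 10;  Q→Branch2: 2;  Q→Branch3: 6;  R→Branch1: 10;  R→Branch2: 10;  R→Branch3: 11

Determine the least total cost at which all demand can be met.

2040

One minimum-cost allocation:
  P→Branch1: 115 × 6 = 690
  Q→Branch1: 40 × 10 = 400
  Q→Branch2: 10 × 2 = 20
  Q→Branch3: 30 × 6 = 180
  R→Branch1: 75 × 10 = 750
Total = 690 + 400 + 20 + 180 + 750 = 2040.
(Supply check: P ships 115; Q ships 80; R ships 75.)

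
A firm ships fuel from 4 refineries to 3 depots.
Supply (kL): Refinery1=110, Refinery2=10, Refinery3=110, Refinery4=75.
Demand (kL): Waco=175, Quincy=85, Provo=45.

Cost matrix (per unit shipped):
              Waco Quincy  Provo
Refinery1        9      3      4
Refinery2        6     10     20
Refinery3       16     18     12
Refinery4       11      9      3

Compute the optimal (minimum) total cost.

2765

One minimum-cost allocation:
  Refinery1->Waco: 25 × 9 = 225
  Refinery1->Quincy: 85 × 3 = 255
  Refinery2->Waco: 10 × 6 = 60
  Refinery3->Waco: 110 × 16 = 1760
  Refinery4->Waco: 30 × 11 = 330
  Refinery4->Provo: 45 × 3 = 135
Total = 225 + 255 + 60 + 1760 + 330 + 135 = 2765.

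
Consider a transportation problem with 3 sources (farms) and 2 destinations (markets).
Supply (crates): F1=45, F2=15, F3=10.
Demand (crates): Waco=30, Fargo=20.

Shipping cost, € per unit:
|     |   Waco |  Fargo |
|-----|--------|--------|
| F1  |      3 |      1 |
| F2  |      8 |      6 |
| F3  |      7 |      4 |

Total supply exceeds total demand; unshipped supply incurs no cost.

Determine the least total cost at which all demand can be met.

125

An optimal shipping plan:
  F1 to Waco: 30 × €3 = €90
  F1 to Fargo: 15 × €1 = €15
  F3 to Fargo: 5 × €4 = €20
Total = 90 + 15 + 20 = €125.
(Supply check: F1 ships 45; F2 ships 0; F3 ships 5.)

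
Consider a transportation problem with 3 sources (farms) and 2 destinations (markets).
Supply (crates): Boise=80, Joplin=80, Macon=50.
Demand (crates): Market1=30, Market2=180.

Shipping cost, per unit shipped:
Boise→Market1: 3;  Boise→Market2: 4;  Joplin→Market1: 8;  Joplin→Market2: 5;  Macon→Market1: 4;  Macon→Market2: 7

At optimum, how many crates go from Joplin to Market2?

80

Solving gives:
  Boise->Market2: 80 crates
  Joplin->Market2: 80 crates
  Macon->Market1: 30 crates
  Macon->Market2: 20 crates
Total cost = 980.
So Joplin→Market2 carries 80 crates.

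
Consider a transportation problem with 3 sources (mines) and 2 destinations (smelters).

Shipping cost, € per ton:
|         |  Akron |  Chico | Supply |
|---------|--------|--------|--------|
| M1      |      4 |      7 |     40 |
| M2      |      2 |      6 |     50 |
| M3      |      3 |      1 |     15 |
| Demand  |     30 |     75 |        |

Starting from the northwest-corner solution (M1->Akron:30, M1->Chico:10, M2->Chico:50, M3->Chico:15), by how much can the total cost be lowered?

30

Current plan cost = 30·4 + 10·7 + 50·6 + 15·1 = €505.
Optimal plan:
  M1->Chico: 40 × €7 = €280
  M2->Akron: 30 × €2 = €60
  M2->Chico: 20 × €6 = €120
  M3->Chico: 15 × €1 = €15
Optimal cost = €475.
Saving = 505 − 475 = €30.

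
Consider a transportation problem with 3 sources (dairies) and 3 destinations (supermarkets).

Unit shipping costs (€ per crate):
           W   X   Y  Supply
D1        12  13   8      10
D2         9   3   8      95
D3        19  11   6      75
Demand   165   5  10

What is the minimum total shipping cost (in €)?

Optimal allocation:
  D1–W: 10 × €12 = €120
  D2–W: 95 × €9 = €855
  D3–W: 60 × €19 = €1140
  D3–X: 5 × €11 = €55
  D3–Y: 10 × €6 = €60
Total = 120 + 855 + 1140 + 55 + 60 = €2230.

2230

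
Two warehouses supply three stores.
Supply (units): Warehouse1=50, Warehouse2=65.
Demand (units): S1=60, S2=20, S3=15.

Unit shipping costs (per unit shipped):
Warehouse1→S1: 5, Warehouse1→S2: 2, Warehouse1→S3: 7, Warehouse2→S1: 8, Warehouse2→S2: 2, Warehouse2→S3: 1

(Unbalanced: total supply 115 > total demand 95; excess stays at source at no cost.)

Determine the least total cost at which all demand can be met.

A cheapest plan:
  Warehouse1→S1: 50 × 5 = 250
  Warehouse2→S1: 10 × 8 = 80
  Warehouse2→S2: 20 × 2 = 40
  Warehouse2→S3: 15 × 1 = 15
Total = 250 + 80 + 40 + 15 = 385.

385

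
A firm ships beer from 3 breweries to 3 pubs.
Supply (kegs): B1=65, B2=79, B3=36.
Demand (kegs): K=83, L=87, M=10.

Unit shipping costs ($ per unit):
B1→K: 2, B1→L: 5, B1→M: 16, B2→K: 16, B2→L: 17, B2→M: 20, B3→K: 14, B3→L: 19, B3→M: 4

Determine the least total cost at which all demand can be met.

1901

Optimal allocation:
  B1–K: 57 × $2 = $114
  B1–L: 8 × $5 = $40
  B2–L: 79 × $17 = $1343
  B3–K: 26 × $14 = $364
  B3–M: 10 × $4 = $40
Total = 114 + 40 + 1343 + 364 + 40 = $1901.
(Supply check: B1 ships 65; B2 ships 79; B3 ships 36.)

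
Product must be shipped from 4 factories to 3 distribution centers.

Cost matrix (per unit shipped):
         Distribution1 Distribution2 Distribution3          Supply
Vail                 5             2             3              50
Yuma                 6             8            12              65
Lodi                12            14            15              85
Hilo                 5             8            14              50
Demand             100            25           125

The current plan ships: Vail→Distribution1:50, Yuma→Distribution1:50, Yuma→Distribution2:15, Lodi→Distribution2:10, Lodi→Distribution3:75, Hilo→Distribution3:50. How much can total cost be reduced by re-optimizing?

Current plan cost = 50·5 + 50·6 + 15·8 + 10·14 + 75·15 + 50·14 = 2635.
Optimal plan:
  Vail to Distribution3: 50 × 3 = 150
  Yuma to Distribution1: 40 × 6 = 240
  Yuma to Distribution2: 25 × 8 = 200
  Lodi to Distribution1: 10 × 12 = 120
  Lodi to Distribution3: 75 × 15 = 1125
  Hilo to Distribution1: 50 × 5 = 250
Optimal cost = 2085.
Saving = 2635 − 2085 = 550.

550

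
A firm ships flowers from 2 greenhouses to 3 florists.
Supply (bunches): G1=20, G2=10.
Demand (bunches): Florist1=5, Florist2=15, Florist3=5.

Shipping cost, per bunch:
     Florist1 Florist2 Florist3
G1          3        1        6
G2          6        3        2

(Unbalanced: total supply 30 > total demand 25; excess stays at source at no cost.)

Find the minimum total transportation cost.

40

One minimum-cost allocation:
  G1→Florist1: 5 × 3 = 15
  G1→Florist2: 15 × 1 = 15
  G2→Florist3: 5 × 2 = 10
Total = 15 + 15 + 10 = 40.
(Supply check: G1 ships 20; G2 ships 5.)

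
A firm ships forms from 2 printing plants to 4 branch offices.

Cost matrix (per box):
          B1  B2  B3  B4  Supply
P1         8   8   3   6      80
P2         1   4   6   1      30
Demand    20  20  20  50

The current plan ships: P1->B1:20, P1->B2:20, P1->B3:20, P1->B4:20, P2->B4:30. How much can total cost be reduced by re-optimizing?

40

Current plan cost = 20·8 + 20·8 + 20·3 + 20·6 + 30·1 = 530.
Optimal plan:
  P1→B2: 20 boxes
  P1→B3: 20 boxes
  P1→B4: 40 boxes
  P2→B1: 20 boxes
  P2→B4: 10 boxes
Optimal cost = 490.
Saving = 530 − 490 = 40.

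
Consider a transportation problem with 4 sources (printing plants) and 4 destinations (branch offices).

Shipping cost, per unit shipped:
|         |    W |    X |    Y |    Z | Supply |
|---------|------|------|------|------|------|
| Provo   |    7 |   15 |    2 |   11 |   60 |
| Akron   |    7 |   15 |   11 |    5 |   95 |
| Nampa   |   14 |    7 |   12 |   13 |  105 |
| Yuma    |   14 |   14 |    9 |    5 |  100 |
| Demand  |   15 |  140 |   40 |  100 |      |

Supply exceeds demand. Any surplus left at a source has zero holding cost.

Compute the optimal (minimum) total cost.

A cheapest plan:
  Provo to W: 15 × 7 = 105
  Provo to Y: 40 × 2 = 80
  Akron to Z: 95 × 5 = 475
  Nampa to X: 105 × 7 = 735
  Yuma to X: 35 × 14 = 490
  Yuma to Z: 5 × 5 = 25
Total = 105 + 80 + 475 + 735 + 490 + 25 = 1910.
(Supply check: Provo ships 55; Akron ships 95; Nampa ships 105; Yuma ships 40.)

1910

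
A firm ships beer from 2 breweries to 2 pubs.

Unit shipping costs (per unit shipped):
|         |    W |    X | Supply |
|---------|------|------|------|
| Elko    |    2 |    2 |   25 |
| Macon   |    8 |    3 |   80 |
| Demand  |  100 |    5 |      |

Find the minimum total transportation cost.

An optimal shipping plan:
  Elko→W: 25 × 2 = 50
  Macon→W: 75 × 8 = 600
  Macon→X: 5 × 3 = 15
Total = 50 + 600 + 15 = 665.
(Supply check: Elko ships 25; Macon ships 80.)

665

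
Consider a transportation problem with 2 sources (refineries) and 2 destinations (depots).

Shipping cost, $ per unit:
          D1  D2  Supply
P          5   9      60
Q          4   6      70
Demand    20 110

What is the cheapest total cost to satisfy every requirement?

880

Optimal allocation:
  P→D1: 20 × $5 = $100
  P→D2: 40 × $9 = $360
  Q→D2: 70 × $6 = $420
Total = 100 + 360 + 420 = $880.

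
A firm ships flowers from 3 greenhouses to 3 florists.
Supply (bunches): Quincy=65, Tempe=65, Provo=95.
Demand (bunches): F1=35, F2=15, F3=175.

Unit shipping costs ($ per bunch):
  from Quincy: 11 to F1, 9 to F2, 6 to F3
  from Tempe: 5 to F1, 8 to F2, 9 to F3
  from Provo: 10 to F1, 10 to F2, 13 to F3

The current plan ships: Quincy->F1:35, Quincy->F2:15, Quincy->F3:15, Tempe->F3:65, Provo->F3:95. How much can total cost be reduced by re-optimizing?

405

Current plan cost = 35·11 + 15·9 + 15·6 + 65·9 + 95·13 = $2430.
Optimal plan:
  Quincy->F3: 65 × $6 = $390
  Tempe->F1: 35 × $5 = $175
  Tempe->F3: 30 × $9 = $270
  Provo->F2: 15 × $10 = $150
  Provo->F3: 80 × $13 = $1040
Optimal cost = $2025.
Saving = 2430 − 2025 = $405.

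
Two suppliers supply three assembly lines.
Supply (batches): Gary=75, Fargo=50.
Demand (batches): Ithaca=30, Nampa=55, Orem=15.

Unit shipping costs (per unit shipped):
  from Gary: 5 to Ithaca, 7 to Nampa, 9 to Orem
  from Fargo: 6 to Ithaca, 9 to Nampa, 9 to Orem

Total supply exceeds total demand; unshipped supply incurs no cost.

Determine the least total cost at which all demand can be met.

An optimal shipping plan:
  Gary–Ithaca: 20 × 5 = 100
  Gary–Nampa: 55 × 7 = 385
  Fargo–Ithaca: 10 × 6 = 60
  Fargo–Orem: 15 × 9 = 135
Total = 100 + 385 + 60 + 135 = 680.

680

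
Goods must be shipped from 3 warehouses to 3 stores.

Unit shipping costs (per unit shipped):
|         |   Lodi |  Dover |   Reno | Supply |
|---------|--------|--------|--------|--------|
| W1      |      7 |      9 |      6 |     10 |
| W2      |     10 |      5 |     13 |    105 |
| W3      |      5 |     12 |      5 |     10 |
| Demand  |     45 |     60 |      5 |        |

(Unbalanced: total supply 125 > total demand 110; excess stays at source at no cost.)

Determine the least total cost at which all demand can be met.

An optimal shipping plan:
  W1–Lodi: 5 × 7 = 35
  W1–Reno: 5 × 6 = 30
  W2–Lodi: 30 × 10 = 300
  W2–Dover: 60 × 5 = 300
  W3–Lodi: 10 × 5 = 50
Total = 35 + 30 + 300 + 300 + 50 = 715.
(Supply check: W1 ships 10; W2 ships 90; W3 ships 10.)

715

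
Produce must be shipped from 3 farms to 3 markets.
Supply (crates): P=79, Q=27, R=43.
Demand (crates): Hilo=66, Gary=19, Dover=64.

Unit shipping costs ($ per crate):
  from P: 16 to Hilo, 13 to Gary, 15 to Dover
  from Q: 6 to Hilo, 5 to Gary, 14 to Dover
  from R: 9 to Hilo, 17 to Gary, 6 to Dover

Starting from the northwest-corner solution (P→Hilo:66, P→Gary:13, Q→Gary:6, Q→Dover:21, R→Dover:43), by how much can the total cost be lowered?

201

Current plan cost = 66·16 + 13·13 + 6·5 + 21·14 + 43·6 = $1807.
Optimal plan:
  P→Hilo: 39 × $16 = $624
  P→Gary: 19 × $13 = $247
  P→Dover: 21 × $15 = $315
  Q→Hilo: 27 × $6 = $162
  R→Dover: 43 × $6 = $258
Optimal cost = $1606.
Saving = 1807 − 1606 = $201.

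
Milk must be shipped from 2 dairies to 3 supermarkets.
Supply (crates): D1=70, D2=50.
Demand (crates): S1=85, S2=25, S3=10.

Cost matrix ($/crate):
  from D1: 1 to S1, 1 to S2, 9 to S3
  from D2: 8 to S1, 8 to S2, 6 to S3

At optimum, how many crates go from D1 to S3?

0

The minimum-cost plan:
  D1 to S1: 45 × $1 = $45
  D1 to S2: 25 × $1 = $25
  D2 to S1: 40 × $8 = $320
  D2 to S3: 10 × $6 = $60
Total cost = $450.
The route D1→S3 is not used.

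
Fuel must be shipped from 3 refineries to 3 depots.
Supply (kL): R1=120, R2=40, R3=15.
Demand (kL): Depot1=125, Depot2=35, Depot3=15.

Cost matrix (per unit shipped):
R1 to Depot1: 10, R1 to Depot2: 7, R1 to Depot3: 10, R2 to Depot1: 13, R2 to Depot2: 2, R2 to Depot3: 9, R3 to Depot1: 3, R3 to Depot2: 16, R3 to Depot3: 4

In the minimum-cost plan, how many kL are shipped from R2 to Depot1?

0

Optimal shipments:
  R1 to Depot1: 110 × 10 = 1100
  R1 to Depot3: 10 × 10 = 100
  R2 to Depot2: 35 × 2 = 70
  R2 to Depot3: 5 × 9 = 45
  R3 to Depot1: 15 × 3 = 45
Total cost = 1360.
The route R2→Depot1 is not used.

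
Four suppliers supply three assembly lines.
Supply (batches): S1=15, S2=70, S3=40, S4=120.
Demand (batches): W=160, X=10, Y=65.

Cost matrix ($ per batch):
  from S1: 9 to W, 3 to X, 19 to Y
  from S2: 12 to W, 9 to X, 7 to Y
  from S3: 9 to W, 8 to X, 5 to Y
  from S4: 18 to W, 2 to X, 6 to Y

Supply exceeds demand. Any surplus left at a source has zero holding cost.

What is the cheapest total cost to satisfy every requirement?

2375

One minimum-cost allocation:
  S1->W: 15 × $9 = $135
  S2->W: 70 × $12 = $840
  S3->W: 40 × $9 = $360
  S4->W: 35 × $18 = $630
  S4->X: 10 × $2 = $20
  S4->Y: 65 × $6 = $390
Total = 135 + 840 + 360 + 630 + 20 + 390 = $2375.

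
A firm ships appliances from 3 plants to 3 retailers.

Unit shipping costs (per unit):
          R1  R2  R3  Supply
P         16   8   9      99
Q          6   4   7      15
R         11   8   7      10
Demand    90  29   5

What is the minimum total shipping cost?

An optimal shipping plan:
  P→R1: 65 × 16 = 1040
  P→R2: 29 × 8 = 232
  P→R3: 5 × 9 = 45
  Q→R1: 15 × 6 = 90
  R→R1: 10 × 11 = 110
Total = 1040 + 232 + 45 + 90 + 110 = 1517.

1517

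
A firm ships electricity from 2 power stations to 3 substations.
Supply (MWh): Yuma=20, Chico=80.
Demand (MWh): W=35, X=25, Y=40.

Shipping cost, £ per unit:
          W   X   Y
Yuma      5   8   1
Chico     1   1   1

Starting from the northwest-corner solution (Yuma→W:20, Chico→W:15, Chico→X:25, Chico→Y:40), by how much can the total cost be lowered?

80

Current plan cost = 20·5 + 15·1 + 25·1 + 40·1 = £180.
Optimal plan:
  Yuma→Y: 20 × £1 = £20
  Chico→W: 35 × £1 = £35
  Chico→X: 25 × £1 = £25
  Chico→Y: 20 × £1 = £20
Optimal cost = £100.
Saving = 180 − 100 = £80.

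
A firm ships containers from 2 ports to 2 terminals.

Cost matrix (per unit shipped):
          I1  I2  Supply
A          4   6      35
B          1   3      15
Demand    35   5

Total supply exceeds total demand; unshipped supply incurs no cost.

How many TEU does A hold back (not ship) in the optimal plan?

10

Minimum-cost shipments:
  A to I1: 20 TEU
  A to I2: 5 TEU
  B to I1: 15 TEU
Total cost = 125.
A ships 25 of its 35, leaving 10.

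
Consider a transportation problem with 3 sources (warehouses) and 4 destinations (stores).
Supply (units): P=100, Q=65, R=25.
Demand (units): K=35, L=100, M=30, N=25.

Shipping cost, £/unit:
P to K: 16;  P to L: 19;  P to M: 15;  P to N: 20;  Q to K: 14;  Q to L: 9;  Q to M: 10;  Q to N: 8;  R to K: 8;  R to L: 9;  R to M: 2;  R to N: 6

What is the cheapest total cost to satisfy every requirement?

2385

Optimal allocation:
  P–K: 35 × £16 = £560
  P–L: 60 × £19 = £1140
  P–M: 5 × £15 = £75
  Q–L: 40 × £9 = £360
  Q–N: 25 × £8 = £200
  R–M: 25 × £2 = £50
Total = 560 + 1140 + 75 + 360 + 200 + 50 = £2385.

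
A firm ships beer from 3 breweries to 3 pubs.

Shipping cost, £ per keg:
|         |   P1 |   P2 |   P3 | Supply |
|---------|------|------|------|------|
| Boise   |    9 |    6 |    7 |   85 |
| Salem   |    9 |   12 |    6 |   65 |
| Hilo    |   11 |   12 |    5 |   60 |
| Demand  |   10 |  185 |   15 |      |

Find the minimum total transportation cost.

1875

Optimal allocation:
  Boise->P2: 85 × £6 = £510
  Salem->P1: 10 × £9 = £90
  Salem->P2: 55 × £12 = £660
  Hilo->P2: 45 × £12 = £540
  Hilo->P3: 15 × £5 = £75
Total = 510 + 90 + 660 + 540 + 75 = £1875.
(Supply check: Boise ships 85; Salem ships 65; Hilo ships 60.)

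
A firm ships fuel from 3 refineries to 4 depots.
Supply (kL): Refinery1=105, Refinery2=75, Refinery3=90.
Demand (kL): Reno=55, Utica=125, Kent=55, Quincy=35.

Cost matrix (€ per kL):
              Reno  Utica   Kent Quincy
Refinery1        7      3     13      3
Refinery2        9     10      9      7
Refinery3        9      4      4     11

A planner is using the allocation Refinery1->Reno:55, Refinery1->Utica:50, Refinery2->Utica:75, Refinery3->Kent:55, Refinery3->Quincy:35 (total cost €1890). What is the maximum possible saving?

580

Current plan cost = 55·7 + 50·3 + 75·10 + 55·4 + 35·11 = €1890.
Optimal plan:
  Refinery1 to Utica: 90 kL
  Refinery1 to Quincy: 15 kL
  Refinery2 to Reno: 55 kL
  Refinery2 to Quincy: 20 kL
  Refinery3 to Utica: 35 kL
  Refinery3 to Kent: 55 kL
Optimal cost = €1310.
Saving = 1890 − 1310 = €580.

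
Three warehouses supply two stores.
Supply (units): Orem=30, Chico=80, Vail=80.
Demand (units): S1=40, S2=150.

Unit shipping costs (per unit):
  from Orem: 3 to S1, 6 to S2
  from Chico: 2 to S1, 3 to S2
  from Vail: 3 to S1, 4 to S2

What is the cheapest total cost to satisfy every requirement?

640

One minimum-cost allocation:
  Orem→S1: 30 × 3 = 90
  Chico→S1: 10 × 2 = 20
  Chico→S2: 70 × 3 = 210
  Vail→S2: 80 × 4 = 320
Total = 90 + 20 + 210 + 320 = 640.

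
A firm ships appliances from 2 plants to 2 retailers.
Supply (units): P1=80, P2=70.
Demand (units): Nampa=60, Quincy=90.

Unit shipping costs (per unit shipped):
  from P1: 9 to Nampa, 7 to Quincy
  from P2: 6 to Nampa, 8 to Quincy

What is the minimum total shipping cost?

1000

An optimal shipping plan:
  P1 to Quincy: 80 × 7 = 560
  P2 to Nampa: 60 × 6 = 360
  P2 to Quincy: 10 × 8 = 80
Total = 560 + 360 + 80 = 1000.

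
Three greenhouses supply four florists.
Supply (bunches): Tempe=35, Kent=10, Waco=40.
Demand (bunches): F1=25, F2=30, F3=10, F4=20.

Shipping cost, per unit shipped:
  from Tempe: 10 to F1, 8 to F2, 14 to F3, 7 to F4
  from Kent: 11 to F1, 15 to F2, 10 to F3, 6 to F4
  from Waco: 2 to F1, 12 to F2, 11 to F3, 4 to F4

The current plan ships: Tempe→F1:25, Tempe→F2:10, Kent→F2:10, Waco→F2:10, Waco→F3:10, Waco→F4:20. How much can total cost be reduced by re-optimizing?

305

Current plan cost = 25·10 + 10·8 + 10·15 + 10·12 + 10·11 + 20·4 = 790.
Optimal plan:
  Tempe→F2: 30 × 8 = 240
  Tempe→F4: 5 × 7 = 35
  Kent→F3: 10 × 10 = 100
  Waco→F1: 25 × 2 = 50
  Waco→F4: 15 × 4 = 60
Optimal cost = 485.
Saving = 790 − 485 = 305.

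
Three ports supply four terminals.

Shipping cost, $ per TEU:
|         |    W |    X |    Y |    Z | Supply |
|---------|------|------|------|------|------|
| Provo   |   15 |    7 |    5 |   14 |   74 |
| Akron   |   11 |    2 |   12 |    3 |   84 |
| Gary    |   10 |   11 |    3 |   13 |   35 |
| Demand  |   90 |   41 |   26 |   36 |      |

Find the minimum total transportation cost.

A cheapest plan:
  Provo–W: 48 × $15 = $720
  Provo–Y: 26 × $5 = $130
  Akron–W: 7 × $11 = $77
  Akron–X: 41 × $2 = $82
  Akron–Z: 36 × $3 = $108
  Gary–W: 35 × $10 = $350
Total = 720 + 130 + 77 + 82 + 108 + 350 = $1467.
(Supply check: Provo ships 74; Akron ships 84; Gary ships 35.)

1467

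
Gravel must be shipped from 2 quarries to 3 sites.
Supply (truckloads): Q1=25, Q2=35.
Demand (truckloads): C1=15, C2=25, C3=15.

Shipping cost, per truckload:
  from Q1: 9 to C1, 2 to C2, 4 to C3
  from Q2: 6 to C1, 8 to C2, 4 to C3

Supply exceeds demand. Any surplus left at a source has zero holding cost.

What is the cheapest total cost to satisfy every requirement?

200

Optimal allocation:
  Q1→C2: 25 × 2 = 50
  Q2→C1: 15 × 6 = 90
  Q2→C3: 15 × 4 = 60
Total = 50 + 90 + 60 = 200.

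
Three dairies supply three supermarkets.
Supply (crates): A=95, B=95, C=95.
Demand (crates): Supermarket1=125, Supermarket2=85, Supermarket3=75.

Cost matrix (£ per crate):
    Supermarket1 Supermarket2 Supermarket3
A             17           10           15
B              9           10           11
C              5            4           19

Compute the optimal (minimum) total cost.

A cheapest plan:
  A to Supermarket2: 85 × £10 = £850
  A to Supermarket3: 10 × £15 = £150
  B to Supermarket1: 30 × £9 = £270
  B to Supermarket3: 65 × £11 = £715
  C to Supermarket1: 95 × £5 = £475
Total = 850 + 150 + 270 + 715 + 475 = £2460.

2460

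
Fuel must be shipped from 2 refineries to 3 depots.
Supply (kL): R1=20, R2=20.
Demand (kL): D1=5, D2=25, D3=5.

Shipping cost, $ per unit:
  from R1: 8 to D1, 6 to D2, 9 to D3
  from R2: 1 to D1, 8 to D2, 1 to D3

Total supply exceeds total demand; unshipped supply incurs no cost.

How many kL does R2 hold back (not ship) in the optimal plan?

Minimum-cost shipments:
  R1->D2: 20 × $6 = $120
  R2->D1: 5 × $1 = $5
  R2->D2: 5 × $8 = $40
  R2->D3: 5 × $1 = $5
Total cost = $170.
R2 ships 15 of its 20, leaving 5.

5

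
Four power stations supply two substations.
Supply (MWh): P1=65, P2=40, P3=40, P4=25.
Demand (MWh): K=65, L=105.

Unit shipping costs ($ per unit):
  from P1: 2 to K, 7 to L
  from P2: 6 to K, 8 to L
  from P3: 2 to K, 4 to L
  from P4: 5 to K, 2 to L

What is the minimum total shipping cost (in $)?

A cheapest plan:
  P1 to K: 65 × $2 = $130
  P2 to L: 40 × $8 = $320
  P3 to L: 40 × $4 = $160
  P4 to L: 25 × $2 = $50
Total = 130 + 320 + 160 + 50 = $660.
(Supply check: P1 ships 65; P2 ships 40; P3 ships 40; P4 ships 25.)

660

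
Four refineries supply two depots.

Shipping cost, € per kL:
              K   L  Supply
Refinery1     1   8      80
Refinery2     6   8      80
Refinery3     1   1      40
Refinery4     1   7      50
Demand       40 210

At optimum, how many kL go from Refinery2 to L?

The minimum-cost plan:
  Refinery1–K: 40 × €1 = €40
  Refinery1–L: 40 × €8 = €320
  Refinery2–L: 80 × €8 = €640
  Refinery3–L: 40 × €1 = €40
  Refinery4–L: 50 × €7 = €350
Total cost = €1390.
So Refinery2→L carries 80 kL.

80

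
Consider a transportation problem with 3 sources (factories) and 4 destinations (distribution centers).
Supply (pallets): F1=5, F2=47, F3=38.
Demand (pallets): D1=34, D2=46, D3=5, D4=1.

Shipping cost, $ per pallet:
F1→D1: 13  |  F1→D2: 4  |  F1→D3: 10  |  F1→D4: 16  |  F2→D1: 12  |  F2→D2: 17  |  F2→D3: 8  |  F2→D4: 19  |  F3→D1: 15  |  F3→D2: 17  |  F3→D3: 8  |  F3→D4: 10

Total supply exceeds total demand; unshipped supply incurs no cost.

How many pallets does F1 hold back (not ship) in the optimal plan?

Minimum-cost shipments:
  F1–D2: 5 × $4 = $20
  F2–D1: 34 × $12 = $408
  F2–D2: 13 × $17 = $221
  F3–D2: 28 × $17 = $476
  F3–D3: 5 × $8 = $40
  F3–D4: 1 × $10 = $10
Total cost = $1175.
F1 ships 5 of its 5, leaving 0.

0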